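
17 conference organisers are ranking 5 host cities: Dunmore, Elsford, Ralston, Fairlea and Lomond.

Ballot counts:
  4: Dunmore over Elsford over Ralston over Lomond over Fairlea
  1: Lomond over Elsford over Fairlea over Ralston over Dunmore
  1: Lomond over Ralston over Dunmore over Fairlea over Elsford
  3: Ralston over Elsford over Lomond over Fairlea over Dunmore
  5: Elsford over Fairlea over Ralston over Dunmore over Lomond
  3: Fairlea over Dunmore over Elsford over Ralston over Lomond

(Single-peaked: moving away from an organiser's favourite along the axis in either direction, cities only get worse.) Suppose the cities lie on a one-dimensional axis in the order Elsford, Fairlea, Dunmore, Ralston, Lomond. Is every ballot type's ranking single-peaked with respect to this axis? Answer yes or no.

Axis positions: Elsford=1, Fairlea=2, Dunmore=3, Ralston=4, Lomond=5.
Ballot type 1: ranking walks positions 3-1-4-5-2; Elsford is ranked above Fairlea even though Fairlea lies between Elsford and the peak Dunmore on the axis — preferences dip and rise again. Not single-peaked.
Ballot type 2: ranking walks positions 5-1-2-4-3; Elsford is ranked above Ralston even though Ralston lies between Elsford and the peak Lomond on the axis — preferences dip and rise again. Not single-peaked.
Ballot type 3 (peak Lomond at position 5): ranking walks positions 5-4-3-2-1, expanding outward from the peak — single-peaked.
Ballot type 4: ranking walks positions 4-1-5-2-3; Elsford is ranked above Dunmore even though Dunmore lies between Elsford and the peak Ralston on the axis — preferences dip and rise again. Not single-peaked.
Ballot type 5: ranking walks positions 1-2-4-3-5; Ralston is ranked above Dunmore even though Dunmore lies between Ralston and the peak Elsford on the axis — preferences dip and rise again. Not single-peaked.
Ballot type 6 (peak Fairlea at position 2): ranking walks positions 2-3-1-4-5, expanding outward from the peak — single-peaked.
Ballot type 1 violates single-peakedness, so the profile is not single-peaked on this axis.

no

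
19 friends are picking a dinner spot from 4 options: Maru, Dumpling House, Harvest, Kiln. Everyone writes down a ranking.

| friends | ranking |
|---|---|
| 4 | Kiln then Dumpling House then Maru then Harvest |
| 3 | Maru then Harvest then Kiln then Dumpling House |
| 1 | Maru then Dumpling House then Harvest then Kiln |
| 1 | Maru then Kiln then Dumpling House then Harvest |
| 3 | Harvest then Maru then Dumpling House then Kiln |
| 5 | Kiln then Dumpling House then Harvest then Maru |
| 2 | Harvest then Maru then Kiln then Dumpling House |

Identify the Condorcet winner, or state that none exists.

Pairwise majorities:
Maru vs Dumpling House: Maru wins 10–9.
Maru–Harvest: Harvest 10–9.
Maru vs Kiln: 3+1+1+3+2 = 10 for Maru, 9 for Kiln — Maru by 10–9.
Dumpling House vs Harvest: Dumpling House preferred on 4+1+1+5 = 11 ballots; Dumpling House wins 11–8.
Dumpling House vs Kiln: 1+3 = 4 for Dumpling House, 15 for Kiln — Kiln by 15–4.
Harvest vs Kiln: Harvest is ranked higher on 3+1+3+2 = 9 ballots, Kiln on 10. Kiln wins 10–9.
Every restaurant loses at least once (Maru loses to Harvest; Dumpling House loses to Maru; Harvest loses to Dumpling House; Kiln loses to Maru). The majority relation contains the cycle Maru → Dumpling House → Harvest → Maru, so there is no Condorcet winner.

none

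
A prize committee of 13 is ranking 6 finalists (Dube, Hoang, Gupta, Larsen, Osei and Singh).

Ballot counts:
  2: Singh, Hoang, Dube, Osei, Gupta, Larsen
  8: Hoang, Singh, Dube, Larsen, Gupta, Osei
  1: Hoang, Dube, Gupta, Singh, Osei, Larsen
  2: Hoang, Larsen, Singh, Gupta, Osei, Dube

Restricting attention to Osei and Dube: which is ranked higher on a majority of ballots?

Ballots ranking Osei above Dube: 2.
Ballots ranking Dube above Osei: 13 − 2 = 11.
Dube wins the head-to-head 11–2.

Dube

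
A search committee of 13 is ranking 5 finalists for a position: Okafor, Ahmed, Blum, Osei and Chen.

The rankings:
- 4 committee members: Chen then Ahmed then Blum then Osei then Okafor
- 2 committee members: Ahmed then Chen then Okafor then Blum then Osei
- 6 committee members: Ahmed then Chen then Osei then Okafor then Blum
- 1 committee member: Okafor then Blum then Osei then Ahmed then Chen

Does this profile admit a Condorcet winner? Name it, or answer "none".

Check each pair by majority over 13 ballots:
Okafor vs Ahmed: Ahmed wins 12–1.
Okafor vs Blum: Okafor wins 9–4.
Okafor vs Osei: Osei wins 10–3.
Okafor vs Chen: Chen wins 12–1.
Ahmed–Blum: Ahmed 12–1.
Ahmed vs Osei: Ahmed wins 12–1.
Ahmed–Chen: Ahmed 9–4.
Blum vs Osei: Blum wins 7–6.
Blum–Chen: Chen 12–1.
Osei–Chen: Chen 12–1.
Ahmed wins every pairwise contest, so Ahmed is the Condorcet winner.

Ahmed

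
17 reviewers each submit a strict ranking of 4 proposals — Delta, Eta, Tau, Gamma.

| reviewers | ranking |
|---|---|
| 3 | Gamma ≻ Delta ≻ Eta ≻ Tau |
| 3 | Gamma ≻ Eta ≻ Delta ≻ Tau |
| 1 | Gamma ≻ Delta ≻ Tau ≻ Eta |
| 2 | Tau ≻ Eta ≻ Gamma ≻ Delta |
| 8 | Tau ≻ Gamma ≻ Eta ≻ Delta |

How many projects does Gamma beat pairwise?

2

Gamma against each rival (17 reviewers):
Gamma vs Delta: Gamma, 17–0.
Gamma vs Eta: Gamma wins 15–2.
Gamma vs Tau: 7 to 10, Tau.
Gamma beats Delta, Eta; loses to Tau — 2 pairwise wins.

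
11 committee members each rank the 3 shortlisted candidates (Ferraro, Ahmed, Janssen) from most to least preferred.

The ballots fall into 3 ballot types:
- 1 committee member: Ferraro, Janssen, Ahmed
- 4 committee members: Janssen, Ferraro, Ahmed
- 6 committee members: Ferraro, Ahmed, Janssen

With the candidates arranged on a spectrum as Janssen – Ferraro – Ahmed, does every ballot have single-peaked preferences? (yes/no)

yes

Axis positions: Janssen=1, Ferraro=2, Ahmed=3.
Ballot type 1 (peak Ferraro at position 2): ranking walks positions 2-1-3, expanding outward from the peak — single-peaked.
Ballot type 2 (peak Janssen at position 1): ranking walks positions 1-2-3, expanding outward from the peak — single-peaked.
Ballot type 3 (peak Ferraro at position 2): ranking walks positions 2-3-1, expanding outward from the peak — single-peaked.
Every ranking is single-peaked on this axis.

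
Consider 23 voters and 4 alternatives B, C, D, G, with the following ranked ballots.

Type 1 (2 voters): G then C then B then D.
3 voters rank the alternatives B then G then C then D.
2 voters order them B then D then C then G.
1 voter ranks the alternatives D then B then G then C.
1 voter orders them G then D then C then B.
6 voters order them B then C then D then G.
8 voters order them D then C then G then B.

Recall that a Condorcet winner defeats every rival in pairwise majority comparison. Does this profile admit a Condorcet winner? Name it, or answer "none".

Check each pair by majority over 23 ballots:
B vs C: B is ranked higher on 3+2+1+6 = 12 ballots, C on 11. B wins 12–11.
B vs D: B is ranked higher on 2+3+2+6 = 13 ballots, D on 10. B wins 13–10.
B vs G: B preferred on 3+2+1+6 = 12 ballots; B wins 12–11.
C vs D: D wins 12–11.
C vs G: C, 16–7.
D vs G: D, 17–6.
B defeats every rival head-to-head and is the Condorcet winner.

B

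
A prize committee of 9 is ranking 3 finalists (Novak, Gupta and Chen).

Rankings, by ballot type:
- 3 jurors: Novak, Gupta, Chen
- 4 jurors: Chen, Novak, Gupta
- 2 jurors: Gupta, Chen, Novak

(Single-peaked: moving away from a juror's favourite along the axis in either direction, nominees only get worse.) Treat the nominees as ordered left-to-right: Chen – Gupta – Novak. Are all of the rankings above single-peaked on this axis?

no

Axis positions: Chen=1, Gupta=2, Novak=3.
Ballot type 1 (peak Novak at position 3): ranking walks positions 3-2-1, expanding outward from the peak — single-peaked.
Ballot type 2: ranking walks positions 1-3-2; Novak is ranked above Gupta even though Gupta lies between Novak and the peak Chen on the axis — preferences dip and rise again. Not single-peaked.
Ballot type 3 (peak Gupta at position 2): ranking walks positions 2-1-3, expanding outward from the peak — single-peaked.
Ballot type 2 violates single-peakedness, so the profile is not single-peaked on this axis.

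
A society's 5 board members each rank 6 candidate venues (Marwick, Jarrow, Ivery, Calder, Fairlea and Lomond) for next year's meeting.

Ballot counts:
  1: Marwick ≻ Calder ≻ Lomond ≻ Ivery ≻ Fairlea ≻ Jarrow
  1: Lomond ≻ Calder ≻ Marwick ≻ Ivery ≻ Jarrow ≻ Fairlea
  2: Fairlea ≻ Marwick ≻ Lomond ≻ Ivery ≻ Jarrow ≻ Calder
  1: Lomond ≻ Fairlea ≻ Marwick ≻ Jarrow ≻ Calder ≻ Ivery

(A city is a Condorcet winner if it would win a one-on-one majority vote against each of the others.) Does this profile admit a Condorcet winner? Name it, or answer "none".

none

Check each pair by majority over 5 ballots:
Marwick vs Jarrow: 1+1+2+1 = 5 for Marwick, 0 for Jarrow — Marwick by 5–0.
Marwick vs Ivery: Marwick preferred on 1+1+2+1 = 5 ballots; Marwick wins 5–0.
Marwick vs Calder: 1+2+1 = 4 for Marwick, 1 for Calder — Marwick by 4–1.
Marwick vs Fairlea: Marwick preferred on 1+1 = 2 ballots; Fairlea wins 3–2.
Marwick vs Lomond: 3 to 2, Marwick.
Jarrow vs Ivery: Jarrow is ranked higher on 1 ballot, Ivery on 4. Ivery wins 4–1.
Jarrow vs Calder: Jarrow preferred on 2+1 = 3 ballots; Jarrow wins 3–2.
Jarrow vs Fairlea: 1 for Jarrow, 4 for Fairlea — Fairlea by 4–1.
Jarrow vs Lomond: Jarrow is ranked higher on 0 ballots, Lomond on 5. Lomond wins 5–0.
Ivery vs Calder: Ivery is ranked higher on 2 ballots, Calder on 3. Calder wins 3–2.
Ivery vs Fairlea: 1+1 = 2 for Ivery, 3 for Fairlea — Fairlea by 3–2.
Ivery vs Lomond: 0 for Ivery, 5 for Lomond — Lomond by 5–0.
Calder vs Fairlea: 1+1 = 2 for Calder, 3 for Fairlea — Fairlea by 3–2.
Calder vs Lomond: 1 for Calder, 4 for Lomond — Lomond by 4–1.
Fairlea vs Lomond: Fairlea preferred on 2 ballots; Lomond wins 3–2.
No city is unbeaten: Marwick loses to Fairlea; Jarrow loses to Marwick; Ivery loses to Marwick; Calder loses to Marwick; Fairlea loses to Lomond; Lomond loses to Marwick. In particular Marwick > Lomond > Fairlea > Marwick is a majority cycle — no Condorcet winner exists.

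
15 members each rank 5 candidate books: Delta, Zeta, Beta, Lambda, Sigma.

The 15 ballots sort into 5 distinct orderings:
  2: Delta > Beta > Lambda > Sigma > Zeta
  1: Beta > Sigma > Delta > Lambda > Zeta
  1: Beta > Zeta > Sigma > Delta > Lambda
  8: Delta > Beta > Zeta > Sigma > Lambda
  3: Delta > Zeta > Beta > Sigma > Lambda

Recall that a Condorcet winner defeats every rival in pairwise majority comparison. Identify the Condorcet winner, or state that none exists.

Delta

Check each pair by majority over 15 ballots:
Delta vs Zeta: 14 to 1, Delta.
Delta–Beta: Delta 13–2.
Delta vs Lambda: 2+1+1+8+3 = 15 for Delta, 0 for Lambda — Delta by 15–0.
Delta vs Sigma: 2+8+3 = 13 for Delta, 2 for Sigma — Delta by 13–2.
Zeta vs Beta: Zeta is ranked higher on 3 ballots, Beta on 12. Beta wins 12–3.
Zeta vs Lambda: Zeta, 12–3.
Zeta vs Sigma: Zeta, 12–3.
Beta vs Lambda: Beta is ranked higher on 2+1+1+8+3 = 15 ballots, Lambda on 0. Beta wins 15–0.
Beta vs Sigma: Beta, 15–0.
Lambda vs Sigma: 2 to 13, Sigma.
Delta beats each of Zeta, Beta, Lambda, Sigma — Delta is the Condorcet winner.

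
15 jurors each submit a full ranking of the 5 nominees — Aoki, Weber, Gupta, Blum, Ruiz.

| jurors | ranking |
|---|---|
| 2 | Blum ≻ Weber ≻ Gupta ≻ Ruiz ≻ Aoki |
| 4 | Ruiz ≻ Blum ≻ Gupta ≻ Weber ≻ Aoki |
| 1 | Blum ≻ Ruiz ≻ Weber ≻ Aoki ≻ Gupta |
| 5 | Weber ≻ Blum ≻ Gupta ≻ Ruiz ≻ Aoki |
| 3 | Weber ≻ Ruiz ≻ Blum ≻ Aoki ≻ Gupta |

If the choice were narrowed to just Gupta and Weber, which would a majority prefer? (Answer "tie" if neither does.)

Weber

Ballots ranking Gupta above Weber: 4.
Ballots ranking Weber above Gupta: 15 − 4 = 11.
Weber wins the head-to-head 11–4.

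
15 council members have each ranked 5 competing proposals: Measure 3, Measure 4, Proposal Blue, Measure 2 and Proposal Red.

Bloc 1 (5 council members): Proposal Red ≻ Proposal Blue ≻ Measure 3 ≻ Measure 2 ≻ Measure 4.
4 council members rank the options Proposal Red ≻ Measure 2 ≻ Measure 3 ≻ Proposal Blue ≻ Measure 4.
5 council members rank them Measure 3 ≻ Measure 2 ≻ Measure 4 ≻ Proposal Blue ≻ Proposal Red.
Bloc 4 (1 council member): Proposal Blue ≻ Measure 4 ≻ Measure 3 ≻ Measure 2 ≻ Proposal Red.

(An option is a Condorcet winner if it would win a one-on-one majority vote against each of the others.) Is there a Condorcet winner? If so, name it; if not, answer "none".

Proposal Red

Check each pair by majority over 15 ballots:
Measure 3 vs Measure 4: 14 to 1, Measure 3.
Measure 3 vs Proposal Blue: Measure 3 is ranked higher on 4+5 = 9 ballots, Proposal Blue on 6. Measure 3 wins 9–6.
Measure 3 vs Measure 2: Measure 3 is ranked higher on 5+5+1 = 11 ballots, Measure 2 on 4. Measure 3 wins 11–4.
Measure 3 vs Proposal Red: Measure 3 is ranked higher on 5+1 = 6 ballots, Proposal Red on 9. Proposal Red wins 9–6.
Measure 4 vs Proposal Blue: 5 to 10, Proposal Blue.
Measure 4 vs Measure 2: Measure 4 preferred on 1 ballot; Measure 2 wins 14–1.
Measure 4 vs Proposal Red: 6 to 9, Proposal Red.
Proposal Blue vs Measure 2: Proposal Blue is ranked higher on 5+1 = 6 ballots, Measure 2 on 9. Measure 2 wins 9–6.
Proposal Blue vs Proposal Red: 5+1 = 6 for Proposal Blue, 9 for Proposal Red — Proposal Red by 9–6.
Measure 2 vs Proposal Red: Measure 2 is ranked higher on 5+1 = 6 ballots, Proposal Red on 9. Proposal Red wins 9–6.
Proposal Red wins every pairwise contest, so Proposal Red is the Condorcet winner.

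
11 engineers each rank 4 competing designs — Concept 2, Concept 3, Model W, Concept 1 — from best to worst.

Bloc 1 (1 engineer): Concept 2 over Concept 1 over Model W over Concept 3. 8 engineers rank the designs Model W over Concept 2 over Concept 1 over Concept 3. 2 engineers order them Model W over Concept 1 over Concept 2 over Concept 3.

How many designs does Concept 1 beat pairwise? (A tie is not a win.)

Concept 1 against each rival (11 engineers):
Concept 1 vs Concept 2: Concept 2 wins 9–2.
Concept 1 vs Concept 3: Concept 1 preferred on 1+8+2 = 11 ballots; Concept 1 wins 11–0.
Concept 1–Model W: Model W 10–1.
Concept 1 beats Concept 3; loses to Concept 2, Model W — 1 pairwise win.

1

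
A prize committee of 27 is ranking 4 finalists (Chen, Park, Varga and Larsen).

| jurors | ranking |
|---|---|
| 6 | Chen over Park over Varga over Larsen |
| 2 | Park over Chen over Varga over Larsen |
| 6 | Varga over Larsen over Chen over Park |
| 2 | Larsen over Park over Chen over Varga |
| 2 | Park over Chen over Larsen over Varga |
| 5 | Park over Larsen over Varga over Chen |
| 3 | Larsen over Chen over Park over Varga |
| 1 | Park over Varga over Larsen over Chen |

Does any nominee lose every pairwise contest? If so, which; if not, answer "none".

none

Head-to-head results (27 jurors):
Chen vs Park: Chen, 15–12.
Chen vs Varga: Chen preferred on 6+2+2+2+3 = 15 ballots; Chen wins 15–12.
Chen vs Larsen: 6+2+2 = 10 for Chen, 17 for Larsen — Larsen by 17–10.
Park–Varga: Park 21–6.
Park–Larsen: Park 16–11.
Varga vs Larsen: 6+2+6+1 = 15 for Varga, 12 for Larsen — Varga by 15–12.
Each nominee has at least one pairwise win (Chen beats Park; Park beats Varga; Varga beats Larsen; Larsen beats Chen) — no Condorcet loser.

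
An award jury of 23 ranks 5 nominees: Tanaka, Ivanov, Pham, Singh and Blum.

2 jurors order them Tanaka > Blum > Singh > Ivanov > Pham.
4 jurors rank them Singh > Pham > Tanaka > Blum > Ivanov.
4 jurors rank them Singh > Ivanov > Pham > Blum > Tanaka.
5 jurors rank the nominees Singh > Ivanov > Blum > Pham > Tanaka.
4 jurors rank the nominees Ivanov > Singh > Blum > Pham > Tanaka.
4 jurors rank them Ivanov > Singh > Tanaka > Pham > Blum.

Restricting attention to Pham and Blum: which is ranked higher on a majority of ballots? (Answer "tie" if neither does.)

Pham

Ballots ranking Pham above Blum: 4 + 4 + 4 = 12.
Ballots ranking Blum above Pham: 23 − 12 = 11.
Pham wins the head-to-head 12–11.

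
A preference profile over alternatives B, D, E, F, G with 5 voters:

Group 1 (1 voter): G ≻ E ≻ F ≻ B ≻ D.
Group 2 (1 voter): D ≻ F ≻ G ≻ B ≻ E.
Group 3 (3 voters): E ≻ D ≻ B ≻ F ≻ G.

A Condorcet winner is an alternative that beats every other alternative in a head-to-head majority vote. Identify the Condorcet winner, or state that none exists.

Pairwise majorities:
B vs D: 1 for B, 4 for D — D by 4–1.
B vs E: B preferred on 1 ballot; E wins 4–1.
B vs F: B preferred on 3 ballots; B wins 3–2.
B vs G: 3 to 2, B.
D vs E: D preferred on 1 ballot; E wins 4–1.
D vs F: D is ranked higher on 1+3 = 4 ballots, F on 1. D wins 4–1.
D vs G: D preferred on 1+3 = 4 ballots; D wins 4–1.
E vs F: E is ranked higher on 1+3 = 4 ballots, F on 1. E wins 4–1.
E vs G: E is ranked higher on 3 ballots, G on 2. E wins 3–2.
F vs G: 1+3 = 4 for F, 1 for G — F by 4–1.
Only E has no losses; E is the Condorcet winner.

E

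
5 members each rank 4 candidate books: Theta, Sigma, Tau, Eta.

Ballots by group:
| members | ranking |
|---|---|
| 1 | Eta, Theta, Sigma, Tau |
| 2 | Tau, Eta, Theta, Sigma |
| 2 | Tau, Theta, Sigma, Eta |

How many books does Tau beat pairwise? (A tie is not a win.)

3

Tau against each rival (5 members):
Tau vs Theta: Tau is ranked higher on 2+2 = 4 ballots, Theta on 1. Tau wins 4–1.
Tau vs Sigma: Tau wins 4–1.
Tau vs Eta: Tau wins 4–1.
Tau beats Theta, Sigma, Eta — 3 pairwise wins.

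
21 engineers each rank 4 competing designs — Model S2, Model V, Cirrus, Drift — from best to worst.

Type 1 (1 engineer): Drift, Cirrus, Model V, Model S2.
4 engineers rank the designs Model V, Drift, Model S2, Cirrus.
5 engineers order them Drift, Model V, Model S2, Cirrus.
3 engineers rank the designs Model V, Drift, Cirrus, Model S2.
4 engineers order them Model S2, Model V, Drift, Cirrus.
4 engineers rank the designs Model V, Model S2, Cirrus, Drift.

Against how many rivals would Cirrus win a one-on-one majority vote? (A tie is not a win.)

Cirrus against each rival (21 engineers):
Cirrus–Model S2: Model S2 17–4.
Cirrus vs Model V: Model V, 20–1.
Cirrus–Drift: Drift 17–4.
Cirrus beats no one; loses to Model S2, Model V, Drift — 0 pairwise wins.

0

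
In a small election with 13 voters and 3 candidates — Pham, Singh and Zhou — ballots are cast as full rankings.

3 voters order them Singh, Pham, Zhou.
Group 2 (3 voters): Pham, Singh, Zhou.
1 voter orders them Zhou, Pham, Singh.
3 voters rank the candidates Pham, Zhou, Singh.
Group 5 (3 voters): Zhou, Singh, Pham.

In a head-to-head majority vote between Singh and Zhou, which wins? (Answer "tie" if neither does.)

Ballots ranking Singh above Zhou: 3 + 3 = 6.
Ballots ranking Zhou above Singh: 13 − 6 = 7.
Zhou wins the head-to-head 7–6.

Zhou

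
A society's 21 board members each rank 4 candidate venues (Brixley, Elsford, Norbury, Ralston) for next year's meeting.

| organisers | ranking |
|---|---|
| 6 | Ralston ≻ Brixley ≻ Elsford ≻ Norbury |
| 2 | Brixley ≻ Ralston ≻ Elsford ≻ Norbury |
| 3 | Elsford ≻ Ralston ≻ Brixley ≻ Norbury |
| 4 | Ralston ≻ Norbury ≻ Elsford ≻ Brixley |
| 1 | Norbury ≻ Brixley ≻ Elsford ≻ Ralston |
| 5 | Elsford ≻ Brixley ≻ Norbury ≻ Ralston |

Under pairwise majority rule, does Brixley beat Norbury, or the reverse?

Brixley

Ballots ranking Brixley above Norbury: 6 + 2 + 3 + 5 = 16.
Ballots ranking Norbury above Brixley: 21 − 16 = 5.
Brixley wins the head-to-head 16–5.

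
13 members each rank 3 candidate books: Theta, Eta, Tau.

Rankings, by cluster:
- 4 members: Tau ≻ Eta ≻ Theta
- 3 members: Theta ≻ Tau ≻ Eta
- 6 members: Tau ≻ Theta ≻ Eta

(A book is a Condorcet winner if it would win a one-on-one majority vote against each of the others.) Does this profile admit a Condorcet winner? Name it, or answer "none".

Head-to-head results (13 members):
Theta–Eta: Theta 9–4.
Theta vs Tau: 3 to 10, Tau.
Eta–Tau: Tau 13–0.
Only Tau has no losses; Tau is the Condorcet winner.

Tau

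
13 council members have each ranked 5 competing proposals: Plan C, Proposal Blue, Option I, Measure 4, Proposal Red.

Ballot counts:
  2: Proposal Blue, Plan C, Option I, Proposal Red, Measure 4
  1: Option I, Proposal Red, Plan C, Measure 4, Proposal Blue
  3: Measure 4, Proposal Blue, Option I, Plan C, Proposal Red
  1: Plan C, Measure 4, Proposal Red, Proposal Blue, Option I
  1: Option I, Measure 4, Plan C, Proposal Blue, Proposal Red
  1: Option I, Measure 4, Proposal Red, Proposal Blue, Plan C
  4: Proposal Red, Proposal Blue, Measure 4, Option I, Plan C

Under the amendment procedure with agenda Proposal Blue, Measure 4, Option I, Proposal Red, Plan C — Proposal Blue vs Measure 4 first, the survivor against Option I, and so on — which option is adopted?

Round 1: Proposal Blue vs Measure 4 — 6–7, Measure 4 advances.
Round 2: Measure 4 vs Option I — 8–5, Measure 4 advances.
Round 3: Measure 4 vs Proposal Red — 6–7, Proposal Red advances.
Round 4: Proposal Red vs Plan C — 6–7, Plan C advances.
Plan C survives the agenda.

Plan C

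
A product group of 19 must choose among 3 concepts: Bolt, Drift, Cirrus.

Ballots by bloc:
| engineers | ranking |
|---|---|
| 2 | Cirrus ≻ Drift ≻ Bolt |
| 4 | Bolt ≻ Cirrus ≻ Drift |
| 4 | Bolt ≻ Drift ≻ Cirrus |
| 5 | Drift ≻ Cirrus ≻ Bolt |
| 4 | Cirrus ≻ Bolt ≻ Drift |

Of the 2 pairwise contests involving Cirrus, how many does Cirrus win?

Cirrus against each rival (19 engineers):
Cirrus–Bolt: Cirrus 11–8.
Cirrus vs Drift: Cirrus preferred on 2+4+4 = 10 ballots; Cirrus wins 10–9.
Cirrus beats Bolt, Drift — 2 pairwise wins.

2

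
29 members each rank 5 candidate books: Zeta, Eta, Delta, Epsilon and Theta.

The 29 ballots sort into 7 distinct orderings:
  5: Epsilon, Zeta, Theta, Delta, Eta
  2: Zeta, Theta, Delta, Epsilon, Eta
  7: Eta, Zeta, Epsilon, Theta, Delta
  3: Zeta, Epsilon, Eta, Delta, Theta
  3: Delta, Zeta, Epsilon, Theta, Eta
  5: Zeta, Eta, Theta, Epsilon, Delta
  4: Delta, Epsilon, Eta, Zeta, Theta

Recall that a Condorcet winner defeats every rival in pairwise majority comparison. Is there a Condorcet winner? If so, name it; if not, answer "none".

Zeta

Check each pair by majority over 29 ballots:
Zeta vs Eta: Zeta preferred on 5+2+3+3+5 = 18 ballots; Zeta wins 18–11.
Zeta vs Delta: Zeta is ranked higher on 5+2+7+3+5 = 22 ballots, Delta on 7. Zeta wins 22–7.
Zeta vs Epsilon: Zeta is ranked higher on 2+7+3+3+5 = 20 ballots, Epsilon on 9. Zeta wins 20–9.
Zeta vs Theta: 29 to 0, Zeta.
Eta vs Delta: Eta is ranked higher on 7+3+5 = 15 ballots, Delta on 14. Eta wins 15–14.
Eta vs Epsilon: 12 to 17, Epsilon.
Eta vs Theta: Eta preferred on 7+3+5+4 = 19 ballots; Eta wins 19–10.
Delta vs Epsilon: Delta is ranked higher on 2+3+4 = 9 ballots, Epsilon on 20. Epsilon wins 20–9.
Delta vs Theta: 3+3+4 = 10 for Delta, 19 for Theta — Theta by 19–10.
Epsilon vs Theta: 5+7+3+3+4 = 22 for Epsilon, 7 for Theta — Epsilon by 22–7.
Zeta wins every pairwise contest, so Zeta is the Condorcet winner.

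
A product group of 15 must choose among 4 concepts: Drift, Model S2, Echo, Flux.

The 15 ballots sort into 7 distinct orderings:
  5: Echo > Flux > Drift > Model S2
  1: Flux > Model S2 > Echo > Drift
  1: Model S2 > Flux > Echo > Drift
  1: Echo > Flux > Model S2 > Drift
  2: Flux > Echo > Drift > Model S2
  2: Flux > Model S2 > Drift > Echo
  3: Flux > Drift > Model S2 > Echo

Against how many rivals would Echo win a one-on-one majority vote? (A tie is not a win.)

Echo against each rival (15 engineers):
Echo vs Drift: Echo is ranked higher on 5+1+1+1+2 = 10 ballots, Drift on 5. Echo wins 10–5.
Echo vs Model S2: Echo, 8–7.
Echo–Flux: Flux 9–6.
Echo beats Drift, Model S2; loses to Flux — 2 pairwise wins.

2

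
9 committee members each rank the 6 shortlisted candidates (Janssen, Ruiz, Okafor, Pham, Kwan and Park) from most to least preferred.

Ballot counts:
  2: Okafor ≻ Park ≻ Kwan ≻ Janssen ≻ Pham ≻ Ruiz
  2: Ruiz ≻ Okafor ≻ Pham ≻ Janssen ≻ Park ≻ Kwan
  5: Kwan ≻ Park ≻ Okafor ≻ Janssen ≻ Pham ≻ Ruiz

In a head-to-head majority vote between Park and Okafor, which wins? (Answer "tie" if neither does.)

Ballots ranking Park above Okafor: 5.
Ballots ranking Okafor above Park: 9 − 5 = 4.
Park wins the head-to-head 5–4.

Park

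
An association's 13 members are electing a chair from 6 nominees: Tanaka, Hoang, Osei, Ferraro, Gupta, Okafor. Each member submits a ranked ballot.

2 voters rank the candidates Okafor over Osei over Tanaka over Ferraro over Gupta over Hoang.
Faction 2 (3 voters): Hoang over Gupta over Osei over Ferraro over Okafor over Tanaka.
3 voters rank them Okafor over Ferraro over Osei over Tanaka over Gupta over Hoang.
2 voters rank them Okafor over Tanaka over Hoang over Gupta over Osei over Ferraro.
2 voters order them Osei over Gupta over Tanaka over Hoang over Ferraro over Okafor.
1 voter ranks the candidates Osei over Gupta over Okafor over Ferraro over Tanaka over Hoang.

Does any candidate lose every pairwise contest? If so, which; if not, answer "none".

Head-to-head results (13 voters):
Tanaka vs Hoang: Tanaka preferred on 2+3+2+2+1 = 10 ballots; Tanaka wins 10–3.
Tanaka–Osei: Osei 11–2.
Tanaka vs Ferraro: Tanaka is ranked higher on 2+2+2 = 6 ballots, Ferraro on 7. Ferraro wins 7–6.
Tanaka vs Gupta: Tanaka wins 7–6.
Tanaka vs Okafor: Okafor, 11–2.
Hoang–Osei: Osei 8–5.
Hoang vs Ferraro: Hoang wins 7–6.
Hoang vs Gupta: 3+2 = 5 for Hoang, 8 for Gupta — Gupta by 8–5.
Hoang vs Okafor: Hoang preferred on 3+2 = 5 ballots; Okafor wins 8–5.
Osei–Ferraro: Osei 10–3.
Osei vs Gupta: Osei, 8–5.
Osei–Okafor: Okafor 7–6.
Ferraro vs Gupta: Ferraro preferred on 2+3 = 5 ballots; Gupta wins 8–5.
Ferraro–Okafor: Okafor 8–5.
Gupta vs Okafor: Gupta is ranked higher on 3+2+1 = 6 ballots, Okafor on 7. Okafor wins 7–6.
Every candidate wins at least one matchup (Tanaka beats Hoang; Hoang beats Ferraro; Osei beats Tanaka; Ferraro beats Tanaka; Gupta beats Hoang; Okafor beats Tanaka), so there is no Condorcet loser.

none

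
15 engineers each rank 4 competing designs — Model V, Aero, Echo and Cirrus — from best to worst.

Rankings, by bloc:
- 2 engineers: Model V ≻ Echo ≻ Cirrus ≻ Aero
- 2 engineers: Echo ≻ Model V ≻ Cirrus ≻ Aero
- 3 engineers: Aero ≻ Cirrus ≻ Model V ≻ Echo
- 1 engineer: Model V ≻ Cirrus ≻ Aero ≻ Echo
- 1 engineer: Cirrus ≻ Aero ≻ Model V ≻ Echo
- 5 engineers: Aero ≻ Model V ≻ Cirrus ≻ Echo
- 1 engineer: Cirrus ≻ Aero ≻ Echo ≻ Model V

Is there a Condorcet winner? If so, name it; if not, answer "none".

Head-to-head results (15 engineers):
Model V vs Aero: Model V preferred on 2+2+1 = 5 ballots; Aero wins 10–5.
Model V vs Echo: Model V preferred on 2+3+1+1+5 = 12 ballots; Model V wins 12–3.
Model V vs Cirrus: Model V wins 10–5.
Aero–Echo: Aero 11–4.
Aero vs Cirrus: 3+5 = 8 for Aero, 7 for Cirrus — Aero by 8–7.
Echo vs Cirrus: Cirrus, 11–4.
Aero wins every pairwise contest, so Aero is the Condorcet winner.

Aero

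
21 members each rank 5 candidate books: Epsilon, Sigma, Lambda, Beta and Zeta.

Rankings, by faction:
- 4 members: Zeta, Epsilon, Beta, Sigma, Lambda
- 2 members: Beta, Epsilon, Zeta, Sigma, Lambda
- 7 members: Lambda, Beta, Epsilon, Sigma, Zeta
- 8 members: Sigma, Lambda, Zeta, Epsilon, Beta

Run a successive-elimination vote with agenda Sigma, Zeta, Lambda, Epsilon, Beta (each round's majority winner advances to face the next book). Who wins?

Round 1: Sigma vs Zeta — 15–6, Sigma advances.
Round 2: Sigma vs Lambda — 14–7, Sigma advances.
Round 3: Sigma vs Epsilon — 8–13, Epsilon advances.
Round 4: Epsilon vs Beta — 12–9, Epsilon advances.
The agenda winner is Epsilon.

Epsilon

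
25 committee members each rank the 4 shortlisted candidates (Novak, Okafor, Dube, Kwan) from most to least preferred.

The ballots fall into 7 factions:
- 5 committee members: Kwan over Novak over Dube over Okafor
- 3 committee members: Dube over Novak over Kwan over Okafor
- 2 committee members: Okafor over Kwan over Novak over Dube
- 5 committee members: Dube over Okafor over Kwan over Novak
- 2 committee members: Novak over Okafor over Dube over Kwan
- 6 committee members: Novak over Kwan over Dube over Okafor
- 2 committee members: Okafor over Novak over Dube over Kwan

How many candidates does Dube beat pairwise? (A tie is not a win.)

1

Dube against each rival (25 committee members):
Dube vs Novak: Novak, 17–8.
Dube vs Okafor: 5+3+5+6 = 19 for Dube, 6 for Okafor — Dube by 19–6.
Dube–Kwan: Kwan 13–12.
Dube beats Okafor; loses to Novak, Kwan — 1 pairwise win.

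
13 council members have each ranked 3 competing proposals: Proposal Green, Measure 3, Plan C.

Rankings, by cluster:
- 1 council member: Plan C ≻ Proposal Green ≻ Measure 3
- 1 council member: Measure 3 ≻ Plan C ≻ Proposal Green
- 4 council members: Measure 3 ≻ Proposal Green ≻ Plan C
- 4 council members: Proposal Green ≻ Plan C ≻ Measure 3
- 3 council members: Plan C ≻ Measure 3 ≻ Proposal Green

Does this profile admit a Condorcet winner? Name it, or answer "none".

Head-to-head results (13 council members):
Proposal Green vs Measure 3: Measure 3, 8–5.
Proposal Green vs Plan C: Proposal Green wins 8–5.
Measure 3 vs Plan C: Plan C wins 8–5.
No option is unbeaten: Proposal Green loses to Measure 3; Measure 3 loses to Plan C; Plan C loses to Proposal Green. In particular Proposal Green → Plan C → Measure 3 → Proposal Green is a majority cycle — no Condorcet winner exists.

none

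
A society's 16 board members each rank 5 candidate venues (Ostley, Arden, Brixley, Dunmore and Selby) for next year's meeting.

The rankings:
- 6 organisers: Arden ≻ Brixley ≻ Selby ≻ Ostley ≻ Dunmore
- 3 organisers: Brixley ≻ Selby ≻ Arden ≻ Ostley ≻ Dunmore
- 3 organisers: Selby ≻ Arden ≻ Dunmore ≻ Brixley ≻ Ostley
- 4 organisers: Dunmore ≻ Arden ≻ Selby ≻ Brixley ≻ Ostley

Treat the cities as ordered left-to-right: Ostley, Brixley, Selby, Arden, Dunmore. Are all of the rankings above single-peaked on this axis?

Axis positions: Ostley=1, Brixley=2, Selby=3, Arden=4, Dunmore=5.
Faction 1: ranking walks positions 4-2-3-1-5; Brixley is ranked above Selby even though Selby lies between Brixley and the peak Arden on the axis — preferences dip and rise again. Not single-peaked.
Faction 2 (peak Brixley at position 2): ranking walks positions 2-3-4-1-5, expanding outward from the peak — single-peaked.
Faction 3 (peak Selby at position 3): ranking walks positions 3-4-5-2-1, expanding outward from the peak — single-peaked.
Faction 4 (peak Dunmore at position 5): ranking walks positions 5-4-3-2-1, expanding outward from the peak — single-peaked.
Faction 1 violates single-peakedness, so the profile is not single-peaked on this axis.

no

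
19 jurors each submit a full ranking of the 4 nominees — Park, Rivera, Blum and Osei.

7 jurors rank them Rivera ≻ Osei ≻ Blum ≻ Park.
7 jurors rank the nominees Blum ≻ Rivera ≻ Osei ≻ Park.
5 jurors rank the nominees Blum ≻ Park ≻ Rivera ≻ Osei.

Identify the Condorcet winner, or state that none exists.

Blum

Pairwise majorities:
Park vs Rivera: 5 for Park, 14 for Rivera — Rivera by 14–5.
Park vs Blum: Park preferred on 0 ballots; Blum wins 19–0.
Park vs Osei: Park preferred on 5 ballots; Osei wins 14–5.
Rivera vs Blum: 7 for Rivera, 12 for Blum — Blum by 12–7.
Rivera vs Osei: 7+7+5 = 19 for Rivera, 0 for Osei — Rivera by 19–0.
Blum vs Osei: Blum is ranked higher on 7+5 = 12 ballots, Osei on 7. Blum wins 12–7.
Blum beats each of Park, Rivera, Osei — Blum is the Condorcet winner.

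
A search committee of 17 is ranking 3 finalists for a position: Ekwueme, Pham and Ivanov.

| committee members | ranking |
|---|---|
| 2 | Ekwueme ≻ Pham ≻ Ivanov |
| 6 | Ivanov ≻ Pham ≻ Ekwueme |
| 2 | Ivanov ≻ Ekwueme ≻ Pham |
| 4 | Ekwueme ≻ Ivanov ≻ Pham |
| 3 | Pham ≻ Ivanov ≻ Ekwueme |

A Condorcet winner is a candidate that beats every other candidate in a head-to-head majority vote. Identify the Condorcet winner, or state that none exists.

Ivanov

Head-to-head results (17 committee members):
Ekwueme–Pham: Pham 9–8.
Ekwueme vs Ivanov: Ivanov, 11–6.
Pham–Ivanov: Ivanov 12–5.
Ivanov wins every pairwise contest, so Ivanov is the Condorcet winner.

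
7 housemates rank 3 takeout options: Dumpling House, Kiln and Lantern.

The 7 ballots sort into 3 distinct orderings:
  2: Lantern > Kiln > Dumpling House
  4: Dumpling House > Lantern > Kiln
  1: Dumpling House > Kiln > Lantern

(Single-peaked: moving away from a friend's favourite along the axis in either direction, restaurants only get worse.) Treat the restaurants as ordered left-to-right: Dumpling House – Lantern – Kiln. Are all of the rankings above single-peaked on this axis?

Axis positions: Dumpling House=1, Lantern=2, Kiln=3.
Bloc 1 (peak Lantern at position 2): ranking walks positions 2-3-1, expanding outward from the peak — single-peaked.
Bloc 2 (peak Dumpling House at position 1): ranking walks positions 1-2-3, expanding outward from the peak — single-peaked.
Bloc 3: ranking walks positions 1-3-2; Kiln is ranked above Lantern even though Lantern lies between Kiln and the peak Dumpling House on the axis — preferences dip and rise again. Not single-peaked.
Bloc 3 violates single-peakedness, so the profile is not single-peaked on this axis.

no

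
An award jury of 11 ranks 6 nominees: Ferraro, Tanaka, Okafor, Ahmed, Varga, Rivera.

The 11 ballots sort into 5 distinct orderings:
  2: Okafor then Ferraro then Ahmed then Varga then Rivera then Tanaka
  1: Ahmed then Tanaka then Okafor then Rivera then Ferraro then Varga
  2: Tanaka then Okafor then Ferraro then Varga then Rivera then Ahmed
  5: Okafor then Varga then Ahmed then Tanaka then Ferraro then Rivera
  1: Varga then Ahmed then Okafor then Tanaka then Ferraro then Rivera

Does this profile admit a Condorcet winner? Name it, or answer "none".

Okafor

Head-to-head results (11 jurors):
Ferraro vs Tanaka: Ferraro is ranked higher on 2 ballots, Tanaka on 9. Tanaka wins 9–2.
Ferraro vs Okafor: Ferraro is ranked higher on 0 ballots, Okafor on 11. Okafor wins 11–0.
Ferraro vs Ahmed: Ferraro preferred on 2+2 = 4 ballots; Ahmed wins 7–4.
Ferraro vs Varga: Ferraro preferred on 2+1+2 = 5 ballots; Varga wins 6–5.
Ferraro vs Rivera: Ferraro is ranked higher on 2+2+5+1 = 10 ballots, Rivera on 1. Ferraro wins 10–1.
Tanaka vs Okafor: Tanaka preferred on 1+2 = 3 ballots; Okafor wins 8–3.
Tanaka vs Ahmed: 2 for Tanaka, 9 for Ahmed — Ahmed by 9–2.
Tanaka vs Varga: 3 to 8, Varga.
Tanaka vs Rivera: Tanaka is ranked higher on 1+2+5+1 = 9 ballots, Rivera on 2. Tanaka wins 9–2.
Okafor vs Ahmed: 2+2+5 = 9 for Okafor, 2 for Ahmed — Okafor by 9–2.
Okafor vs Varga: Okafor is ranked higher on 2+1+2+5 = 10 ballots, Varga on 1. Okafor wins 10–1.
Okafor vs Rivera: Okafor is ranked higher on 2+1+2+5+1 = 11 ballots, Rivera on 0. Okafor wins 11–0.
Ahmed vs Varga: Ahmed preferred on 2+1 = 3 ballots; Varga wins 8–3.
Ahmed vs Rivera: Ahmed preferred on 2+1+5+1 = 9 ballots; Ahmed wins 9–2.
Varga vs Rivera: 10 to 1, Varga.
Okafor defeats every rival head-to-head and is the Condorcet winner.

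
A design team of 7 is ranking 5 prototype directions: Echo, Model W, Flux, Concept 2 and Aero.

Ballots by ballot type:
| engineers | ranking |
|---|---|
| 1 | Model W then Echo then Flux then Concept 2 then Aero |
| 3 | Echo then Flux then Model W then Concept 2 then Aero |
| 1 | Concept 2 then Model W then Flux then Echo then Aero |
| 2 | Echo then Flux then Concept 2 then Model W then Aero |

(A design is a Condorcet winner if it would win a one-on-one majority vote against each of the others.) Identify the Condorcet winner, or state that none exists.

Check each pair by majority over 7 ballots:
Echo vs Model W: Echo wins 5–2.
Echo–Flux: Echo 6–1.
Echo vs Concept 2: Echo wins 6–1.
Echo vs Aero: Echo is ranked higher on 1+3+1+2 = 7 ballots, Aero on 0. Echo wins 7–0.
Model W vs Flux: Model W is ranked higher on 1+1 = 2 ballots, Flux on 5. Flux wins 5–2.
Model W vs Concept 2: Model W is ranked higher on 1+3 = 4 ballots, Concept 2 on 3. Model W wins 4–3.
Model W vs Aero: Model W wins 7–0.
Flux vs Concept 2: Flux is ranked higher on 1+3+2 = 6 ballots, Concept 2 on 1. Flux wins 6–1.
Flux–Aero: Flux 7–0.
Concept 2 vs Aero: Concept 2 is ranked higher on 1+3+1+2 = 7 ballots, Aero on 0. Concept 2 wins 7–0.
Echo beats each of Model W, Flux, Concept 2, Aero — Echo is the Condorcet winner.

Echo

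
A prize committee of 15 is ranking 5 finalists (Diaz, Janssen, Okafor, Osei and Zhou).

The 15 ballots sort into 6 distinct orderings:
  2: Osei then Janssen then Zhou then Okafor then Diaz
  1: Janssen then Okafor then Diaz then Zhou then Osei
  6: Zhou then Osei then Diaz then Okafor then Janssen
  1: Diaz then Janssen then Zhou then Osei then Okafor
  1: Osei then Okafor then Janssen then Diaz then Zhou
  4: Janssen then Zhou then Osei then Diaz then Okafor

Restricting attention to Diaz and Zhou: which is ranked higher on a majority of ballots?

Zhou

Ballots ranking Diaz above Zhou: 1 + 1 + 1 = 3.
Ballots ranking Zhou above Diaz: 15 − 3 = 12.
Zhou wins the head-to-head 12–3.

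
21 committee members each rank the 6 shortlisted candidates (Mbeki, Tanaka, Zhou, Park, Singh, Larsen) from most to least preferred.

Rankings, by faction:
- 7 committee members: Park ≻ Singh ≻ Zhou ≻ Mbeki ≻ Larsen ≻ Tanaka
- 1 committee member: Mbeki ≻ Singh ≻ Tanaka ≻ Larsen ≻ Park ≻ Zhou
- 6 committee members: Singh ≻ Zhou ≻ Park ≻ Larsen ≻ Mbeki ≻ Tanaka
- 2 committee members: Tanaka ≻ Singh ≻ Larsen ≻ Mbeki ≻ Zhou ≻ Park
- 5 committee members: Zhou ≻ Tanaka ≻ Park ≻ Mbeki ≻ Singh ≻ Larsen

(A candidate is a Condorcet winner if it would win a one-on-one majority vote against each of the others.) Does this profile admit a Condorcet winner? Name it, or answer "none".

none

Check each pair by majority over 21 ballots:
Mbeki vs Tanaka: Mbeki is ranked higher on 7+1+6 = 14 ballots, Tanaka on 7. Mbeki wins 14–7.
Mbeki vs Zhou: 1+2 = 3 for Mbeki, 18 for Zhou — Zhou by 18–3.
Mbeki vs Park: 3 to 18, Park.
Mbeki vs Singh: Mbeki is ranked higher on 1+5 = 6 ballots, Singh on 15. Singh wins 15–6.
Mbeki vs Larsen: Mbeki preferred on 7+1+5 = 13 ballots; Mbeki wins 13–8.
Tanaka vs Zhou: 1+2 = 3 for Tanaka, 18 for Zhou — Zhou by 18–3.
Tanaka vs Park: 8 to 13, Park.
Tanaka vs Singh: Tanaka is ranked higher on 2+5 = 7 ballots, Singh on 14. Singh wins 14–7.
Tanaka vs Larsen: Tanaka preferred on 1+2+5 = 8 ballots; Larsen wins 13–8.
Zhou vs Park: 13 to 8, Zhou.
Zhou vs Singh: Zhou is ranked higher on 5 ballots, Singh on 16. Singh wins 16–5.
Zhou vs Larsen: Zhou is ranked higher on 7+6+5 = 18 ballots, Larsen on 3. Zhou wins 18–3.
Park vs Singh: Park is ranked higher on 7+5 = 12 ballots, Singh on 9. Park wins 12–9.
Park vs Larsen: Park preferred on 7+6+5 = 18 ballots; Park wins 18–3.
Singh vs Larsen: 21 to 0, Singh.
Every candidate loses at least once (Mbeki loses to Zhou; Tanaka loses to Mbeki; Zhou loses to Singh; Park loses to Zhou; Singh loses to Park; Larsen loses to Mbeki). The majority relation contains the cycle Zhou beats Park beats Singh beats Zhou, so there is no Condorcet winner.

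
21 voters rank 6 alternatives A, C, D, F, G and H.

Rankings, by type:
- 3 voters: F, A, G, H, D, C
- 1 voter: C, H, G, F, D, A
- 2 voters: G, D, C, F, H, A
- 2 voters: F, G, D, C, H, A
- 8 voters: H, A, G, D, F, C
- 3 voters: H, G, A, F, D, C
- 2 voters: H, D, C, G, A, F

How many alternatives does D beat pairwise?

2

D against each rival (21 voters):
D vs A: 7 to 14, A.
D–C: D 20–1.
D vs F: D, 12–9.
D vs G: 2 to 19, G.
D vs H: 4 to 17, H.
D beats C, F; loses to A, G, H — 2 pairwise wins.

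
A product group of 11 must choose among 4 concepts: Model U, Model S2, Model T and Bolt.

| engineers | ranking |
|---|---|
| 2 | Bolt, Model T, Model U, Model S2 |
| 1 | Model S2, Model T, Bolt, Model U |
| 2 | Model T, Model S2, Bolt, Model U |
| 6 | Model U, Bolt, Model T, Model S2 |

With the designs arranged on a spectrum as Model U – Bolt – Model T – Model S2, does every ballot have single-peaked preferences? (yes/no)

yes

Axis positions: Model U=1, Bolt=2, Model T=3, Model S2=4.
Group 1 (peak Bolt at position 2): ranking walks positions 2-3-1-4, expanding outward from the peak — single-peaked.
Group 2 (peak Model S2 at position 4): ranking walks positions 4-3-2-1, expanding outward from the peak — single-peaked.
Group 3 (peak Model T at position 3): ranking walks positions 3-4-2-1, expanding outward from the peak — single-peaked.
Group 4 (peak Model U at position 1): ranking walks positions 1-2-3-4, expanding outward from the peak — single-peaked.
Every ranking is single-peaked on this axis.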